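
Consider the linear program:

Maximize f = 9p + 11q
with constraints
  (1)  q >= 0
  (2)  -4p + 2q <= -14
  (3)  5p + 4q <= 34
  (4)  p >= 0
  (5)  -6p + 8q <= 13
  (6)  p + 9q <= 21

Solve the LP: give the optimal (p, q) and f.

p = 222/41, q = 71/41, maximum f = 2779/41

Feasible corners and f = 9p + 11q:
  (7/2, 0) → f = 63/2
  (34/5, 0) → f = 306/5
  (84/19, 35/19) → f = 1141/19
  (222/41, 71/41) → f = 2779/41

The binding constraints are 5p + 4q = 34 and p + 9q = 21.
Solving simultaneously gives p = 222/41, q = 71/41.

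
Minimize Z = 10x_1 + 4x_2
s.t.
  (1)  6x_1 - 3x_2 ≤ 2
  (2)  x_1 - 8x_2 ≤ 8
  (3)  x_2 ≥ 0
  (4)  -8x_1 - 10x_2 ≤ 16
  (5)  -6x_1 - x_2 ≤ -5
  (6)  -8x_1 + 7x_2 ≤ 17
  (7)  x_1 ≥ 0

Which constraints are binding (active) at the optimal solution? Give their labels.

Vertices and Z = 10x_1 + 4x_2:
  (17/24, 3/4) → Z = 121/12
  (65/18, 59/9) → Z = 187/3
  (9/25, 71/25) → Z = 374/25

The minimum is at (17/24, 3/4). Substituting into each constraint, equality holds for (1) and (5); the remaining constraints have slack.

(1) and (5)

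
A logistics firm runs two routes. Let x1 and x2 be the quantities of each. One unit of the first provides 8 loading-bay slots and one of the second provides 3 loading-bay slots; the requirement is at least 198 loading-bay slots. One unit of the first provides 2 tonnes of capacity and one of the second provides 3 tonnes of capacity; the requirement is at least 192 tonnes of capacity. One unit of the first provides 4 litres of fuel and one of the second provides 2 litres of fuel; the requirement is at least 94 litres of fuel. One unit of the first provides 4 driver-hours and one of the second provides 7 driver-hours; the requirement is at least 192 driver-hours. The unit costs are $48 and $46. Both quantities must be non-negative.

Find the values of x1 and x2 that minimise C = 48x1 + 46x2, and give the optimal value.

Extreme points and C = 48x1 + 46x2:
  (0, 66) → C = 3036
  (96, 0) → C = 4608
  (1, 190/3) → C = 8884/3
The feasible region is unbounded (it extends along (0, 1), (1, 0)), but C strictly increases along every unbounded feasible direction, so there is no improving ray and the minimum is attained at a vertex.

x1 = 1, x2 = 190/3, minimum C = 8884/3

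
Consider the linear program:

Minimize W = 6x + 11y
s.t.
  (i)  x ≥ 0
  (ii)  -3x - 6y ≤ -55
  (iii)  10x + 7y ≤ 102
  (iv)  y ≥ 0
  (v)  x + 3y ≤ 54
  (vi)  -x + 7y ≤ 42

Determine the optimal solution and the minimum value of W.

x = 133/27, y = 181/27, minimum W = 2789/27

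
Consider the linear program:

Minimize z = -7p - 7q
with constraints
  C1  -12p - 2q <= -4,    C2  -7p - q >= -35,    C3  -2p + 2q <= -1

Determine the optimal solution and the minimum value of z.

p = 71/16, q = 63/16, minimum z = -469/8

Feasible corners and z = -7p - 7q:
  (33, -196) → z = 1141
  (5/14, -1/7) → z = -3/2
  (71/16, 63/16) → z = -469/8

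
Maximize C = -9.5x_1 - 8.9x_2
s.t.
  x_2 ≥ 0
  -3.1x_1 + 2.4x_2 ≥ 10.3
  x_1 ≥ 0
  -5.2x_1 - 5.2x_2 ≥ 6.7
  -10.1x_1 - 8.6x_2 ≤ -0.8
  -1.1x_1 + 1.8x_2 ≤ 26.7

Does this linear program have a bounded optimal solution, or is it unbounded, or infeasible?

infeasible

The boundaries -3.1x_1 + 2.4x_2 = 10.3 and x_1 = 0 meet at (0, 103/24), but that point violates -5.2x_1 - 5.2x_2 ≥ 6.7. Every candidate vertex is excluded by some other constraint, so the feasible region is empty.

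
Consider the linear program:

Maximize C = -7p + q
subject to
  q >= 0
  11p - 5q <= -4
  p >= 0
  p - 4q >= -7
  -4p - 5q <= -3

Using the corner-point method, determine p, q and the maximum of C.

Feasible corners and C = -7p + q:
  (0, 4/5) → C = 4/5
  (19/39, 73/39) → C = -20/13
  (0, 7/4) → C = 7/4

The optimum lies where p = 0 and p - 4q = -7.
Solving simultaneously gives p = 0, q = 7/4.

p = 0, q = 7/4, maximum C = 7/4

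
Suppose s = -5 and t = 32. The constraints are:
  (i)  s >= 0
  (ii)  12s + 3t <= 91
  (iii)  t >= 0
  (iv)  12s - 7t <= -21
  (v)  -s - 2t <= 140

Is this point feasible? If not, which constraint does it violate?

Constraint (i): s = -5, which is not ≥ 0. All other constraints are satisfied.

not feasible — violates (i)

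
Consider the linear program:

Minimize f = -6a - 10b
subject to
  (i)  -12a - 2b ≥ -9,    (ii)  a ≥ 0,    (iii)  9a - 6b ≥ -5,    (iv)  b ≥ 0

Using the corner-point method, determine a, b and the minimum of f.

a = 22/45, b = 47/30, minimum f = -93/5

Feasible corners and f = -6a - 10b:
  (22/45, 47/30) → f = -93/5
  (3/4, 0) → f = -9/2
  (0, 5/6) → f = -25/3
  (0, 0) → f = 0

At the optimal vertex, -12a - 2b = -9 and 9a - 6b = -5.
Solving simultaneously gives a = 22/45, b = 47/30.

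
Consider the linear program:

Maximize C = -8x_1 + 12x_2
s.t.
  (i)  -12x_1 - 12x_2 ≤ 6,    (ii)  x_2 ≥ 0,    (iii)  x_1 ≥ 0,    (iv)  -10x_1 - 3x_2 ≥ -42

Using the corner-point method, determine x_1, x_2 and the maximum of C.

Vertices and C = -8x_1 + 12x_2:
  (0, 0) → C = 0
  (21/5, 0) → C = -168/5
  (0, 14) → C = 168

The optimum lies where x_1 = 0 and -10x_1 - 3x_2 = -42.
Solving simultaneously gives x_1 = 0, x_2 = 14.

x_1 = 0, x_2 = 14, maximum C = 168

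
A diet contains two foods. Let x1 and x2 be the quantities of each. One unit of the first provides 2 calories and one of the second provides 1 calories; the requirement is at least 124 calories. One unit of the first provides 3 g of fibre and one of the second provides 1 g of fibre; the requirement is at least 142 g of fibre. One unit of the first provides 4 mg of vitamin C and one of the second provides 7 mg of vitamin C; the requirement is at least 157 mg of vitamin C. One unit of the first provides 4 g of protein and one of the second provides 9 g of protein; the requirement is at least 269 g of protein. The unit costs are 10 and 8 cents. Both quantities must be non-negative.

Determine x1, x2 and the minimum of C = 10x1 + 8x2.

x1 = 121/2, x2 = 3, minimum C = 629

Vertices and C = 10x1 + 8x2:
  (0, 142) → C = 1136
  (269/4, 0) → C = 1345/2
  (18, 88) → C = 884
  (121/2, 3) → C = 629
The feasible region is unbounded (it extends along (0, 1), (1, 0)), but C strictly increases along every unbounded feasible direction, so there is no improving ray and the minimum is attained at a vertex.

The binding constraints are 2x1 + x2 = 124 and 4x1 + 9x2 = 269.
Solving simultaneously gives x1 = 121/2, x2 = 3.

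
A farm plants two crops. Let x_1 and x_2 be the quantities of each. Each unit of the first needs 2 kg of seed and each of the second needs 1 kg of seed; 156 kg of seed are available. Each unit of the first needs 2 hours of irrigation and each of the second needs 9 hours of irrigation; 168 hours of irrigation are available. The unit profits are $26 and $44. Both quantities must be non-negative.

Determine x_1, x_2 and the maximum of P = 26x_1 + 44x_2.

x_1 = 309/4, x_2 = 3/2, maximum P = 4149/2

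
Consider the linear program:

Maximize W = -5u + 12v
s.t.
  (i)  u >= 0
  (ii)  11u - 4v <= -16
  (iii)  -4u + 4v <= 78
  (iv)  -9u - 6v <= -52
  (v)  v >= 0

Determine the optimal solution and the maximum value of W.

Extreme points and W = -5u + 12v:
  (0, 39/2) → W = 234
  (0, 26/3) → W = 104
  (62/7, 397/14) → W = 296
  (56/51, 358/51) → W = 4016/51

The binding constraints are 11u - 4v = -16 and -4u + 4v = 78.
Solving simultaneously gives u = 62/7, v = 397/14.

u = 62/7, v = 397/14, maximum W = 296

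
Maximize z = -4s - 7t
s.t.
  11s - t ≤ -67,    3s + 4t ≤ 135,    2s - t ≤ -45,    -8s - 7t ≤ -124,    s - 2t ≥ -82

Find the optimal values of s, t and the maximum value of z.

Extreme points and z = -4s - 7t:
  (-45/11, 405/11) → z = -2655/11
  (-29/5, 381/10) → z = -487/2
  (-191/22, 304/11) → z = -1746/11
  (-326/23, 780/23) → z = -4156/23

s = -191/22, t = 304/11, maximum z = -1746/11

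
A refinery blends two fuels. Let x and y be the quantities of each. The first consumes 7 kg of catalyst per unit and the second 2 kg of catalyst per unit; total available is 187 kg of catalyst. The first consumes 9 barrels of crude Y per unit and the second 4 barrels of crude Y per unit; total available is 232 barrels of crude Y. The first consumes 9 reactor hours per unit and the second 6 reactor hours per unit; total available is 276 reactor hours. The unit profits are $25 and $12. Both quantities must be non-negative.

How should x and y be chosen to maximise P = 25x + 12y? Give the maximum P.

x = 16, y = 22, maximum P = 664

Extreme points and P = 25x + 12y:
  (0, 0) → P = 0
  (0, 46) → P = 552
  (232/9, 0) → P = 5800/9
  (16, 22) → P = 664

The binding constraints are 9x + 4y = 232 and 9x + 6y = 276.
Solving simultaneously gives x = 16, y = 22.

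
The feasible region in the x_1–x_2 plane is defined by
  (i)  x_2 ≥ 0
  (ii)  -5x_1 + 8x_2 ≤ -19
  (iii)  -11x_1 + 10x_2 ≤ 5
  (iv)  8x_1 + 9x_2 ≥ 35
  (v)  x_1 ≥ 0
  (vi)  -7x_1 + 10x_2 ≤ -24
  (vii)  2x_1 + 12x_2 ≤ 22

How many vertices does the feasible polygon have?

Pairwise boundary intersections that survive every other constraint:
  (35/8, 0)
  (11, 0)
  (451/109, 23/109)
  (101/19, 18/19)

4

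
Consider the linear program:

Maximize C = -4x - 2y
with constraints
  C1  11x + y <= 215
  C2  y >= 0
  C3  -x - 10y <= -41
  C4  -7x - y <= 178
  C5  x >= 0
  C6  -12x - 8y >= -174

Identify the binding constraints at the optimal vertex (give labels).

Extreme points and C = -4x - 2y:
  (0, 41/10) → C = -41/5
  (353/28, 159/56) → C = -1571/28
  (0, 87/4) → C = -87/2

The maximum is at (0, 41/10). Substituting into each constraint, equality holds for C3 and C5; the remaining constraints have slack.

C3 and C5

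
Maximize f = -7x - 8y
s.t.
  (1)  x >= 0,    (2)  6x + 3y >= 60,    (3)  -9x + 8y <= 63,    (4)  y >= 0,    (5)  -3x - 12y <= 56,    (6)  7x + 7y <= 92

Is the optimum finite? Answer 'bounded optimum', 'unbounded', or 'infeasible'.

Corner points and f = -7x - 8y:
  (10, 0) → f = -70
  (48/7, 44/7) → f = -688/7
  (92/7, 0) → f = -92
The feasible region has finitely many vertices and no improving ray; the maximum is -70 at (10, 0).

bounded optimum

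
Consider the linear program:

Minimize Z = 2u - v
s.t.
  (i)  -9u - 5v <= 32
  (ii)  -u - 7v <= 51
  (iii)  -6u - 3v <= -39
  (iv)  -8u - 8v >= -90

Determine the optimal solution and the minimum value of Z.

Feasible corners and Z = 2u - v:
  (142/13, -115/13) → Z = 399/13
  (173/8, -83/8) → Z = 429/8
  (7/4, 19/2) → Z = -6

The binding constraints are -6u - 3v = -39 and -8u - 8v = -90.
Solving simultaneously gives u = 7/4, v = 19/2.

u = 7/4, v = 19/2, minimum Z = -6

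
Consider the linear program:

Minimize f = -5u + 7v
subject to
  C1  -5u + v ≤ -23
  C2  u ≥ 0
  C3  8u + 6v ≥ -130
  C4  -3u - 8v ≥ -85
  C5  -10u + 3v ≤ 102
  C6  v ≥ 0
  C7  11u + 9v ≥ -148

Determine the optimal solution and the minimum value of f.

u = 85/3, v = 0, minimum f = -425/3

Extreme points and f = -5u + 7v:
  (269/43, 356/43) → f = 1147/43
  (23/5, 0) → f = -23
  (85/3, 0) → f = -425/3

The optimum lies where -3u - 8v = -85 and v = 0.
Solving simultaneously gives u = 85/3, v = 0.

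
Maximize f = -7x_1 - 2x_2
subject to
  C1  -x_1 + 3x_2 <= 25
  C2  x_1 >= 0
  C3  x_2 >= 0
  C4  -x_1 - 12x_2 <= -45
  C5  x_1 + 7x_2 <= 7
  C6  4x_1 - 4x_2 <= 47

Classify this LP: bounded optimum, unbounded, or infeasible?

The boundaries -x_1 + 3x_2 = 25 and x_1 = 0 meet at (0, 25/3), but that point violates x_1 + 7x_2 ≤ 7. Every candidate vertex is excluded by some other constraint, so the feasible region is empty.

infeasible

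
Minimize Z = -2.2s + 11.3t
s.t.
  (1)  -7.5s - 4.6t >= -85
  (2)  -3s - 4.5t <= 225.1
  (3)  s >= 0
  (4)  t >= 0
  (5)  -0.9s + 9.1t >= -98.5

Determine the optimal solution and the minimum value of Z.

Vertices and Z = -2.2s + 11.3t:
  (0, 425/23) → Z = 9605/46
  (34/3, 0) → Z = -374/15
  (0, 0) → Z = 0

The optimum lies where -7.5s - 4.6t = -85 and t = 0.
Solving simultaneously gives s = 34/3, t = 0.

s = 34/3, t = 0, minimum Z = -374/15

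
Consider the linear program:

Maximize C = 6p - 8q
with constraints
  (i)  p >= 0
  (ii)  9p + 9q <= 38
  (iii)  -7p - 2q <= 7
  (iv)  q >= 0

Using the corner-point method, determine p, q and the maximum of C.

Corner points and C = 6p - 8q:
  (0, 38/9) → C = -304/9
  (0, 0) → C = 0
  (38/9, 0) → C = 76/3

p = 38/9, q = 0, maximum C = 76/3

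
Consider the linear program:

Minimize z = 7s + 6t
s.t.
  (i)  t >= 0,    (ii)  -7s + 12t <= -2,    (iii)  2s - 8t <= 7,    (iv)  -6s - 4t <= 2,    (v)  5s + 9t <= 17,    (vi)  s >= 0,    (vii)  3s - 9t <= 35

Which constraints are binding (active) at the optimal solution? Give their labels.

(i) and (ii)

Corner points and z = 7s + 6t:
  (2/7, 0) → z = 2
  (17/5, 0) → z = 119/5
  (74/41, 109/123) → z = 736/41

The minimum is at (2/7, 0). Substituting into each constraint, equality holds for (i) and (ii); the remaining constraints have slack.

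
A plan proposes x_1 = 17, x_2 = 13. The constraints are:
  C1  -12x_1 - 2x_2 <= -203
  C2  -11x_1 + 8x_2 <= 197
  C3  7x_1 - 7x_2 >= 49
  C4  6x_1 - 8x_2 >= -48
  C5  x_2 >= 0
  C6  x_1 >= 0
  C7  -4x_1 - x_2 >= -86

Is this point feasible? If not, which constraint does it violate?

not feasible — violates C3

Constraint C3: 7x_1 - 7x_2 = 28, which is not ≥ 49. All other constraints are satisfied.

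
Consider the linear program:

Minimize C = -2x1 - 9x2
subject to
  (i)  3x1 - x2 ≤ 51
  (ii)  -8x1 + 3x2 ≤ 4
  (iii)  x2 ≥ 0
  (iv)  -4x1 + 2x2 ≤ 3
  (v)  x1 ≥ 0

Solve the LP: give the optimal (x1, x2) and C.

x1 = 105/2, x2 = 213/2, minimum C = -2127/2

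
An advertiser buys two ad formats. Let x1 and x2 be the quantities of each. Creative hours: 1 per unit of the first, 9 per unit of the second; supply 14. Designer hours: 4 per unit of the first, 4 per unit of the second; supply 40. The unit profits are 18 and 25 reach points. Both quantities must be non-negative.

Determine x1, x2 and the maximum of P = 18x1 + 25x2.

x1 = 19/2, x2 = 1/2, maximum P = 367/2

Extreme points and P = 18x1 + 25x2:
  (0, 0) → P = 0
  (0, 14/9) → P = 350/9
  (10, 0) → P = 180
  (19/2, 1/2) → P = 367/2

The binding constraints are x1 + 9x2 = 14 and 4x1 + 4x2 = 40.
Solving simultaneously gives x1 = 19/2, x2 = 1/2.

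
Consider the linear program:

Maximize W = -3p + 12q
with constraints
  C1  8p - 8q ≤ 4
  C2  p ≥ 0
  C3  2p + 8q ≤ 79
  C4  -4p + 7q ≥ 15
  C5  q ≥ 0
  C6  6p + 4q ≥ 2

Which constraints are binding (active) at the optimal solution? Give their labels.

Feasible corners and W = -3p + 12q:
  (83/10, 39/5) → W = 687/10
  (37/6, 17/3) → W = 99/2
  (0, 79/8) → W = 237/2
  (0, 15/7) → W = 180/7

The maximum is at (0, 79/8). Substituting into each constraint, equality holds for C2 and C3; the remaining constraints have slack.

C2 and C3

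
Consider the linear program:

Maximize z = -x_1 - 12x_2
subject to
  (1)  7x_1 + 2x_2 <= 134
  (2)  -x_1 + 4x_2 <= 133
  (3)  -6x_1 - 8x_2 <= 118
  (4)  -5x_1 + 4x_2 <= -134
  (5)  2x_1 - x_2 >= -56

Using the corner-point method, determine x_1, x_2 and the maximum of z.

x_1 = 327/11, x_2 = -815/22, maximum z = 4563/11

Extreme points and z = -x_1 - 12x_2:
  (327/11, -815/22) → z = 4563/11
  (402/19, -134/19) → z = 1206/19
  (75/8, -697/32) → z = 252

At the optimal vertex, 7x_1 + 2x_2 = 134 and -6x_1 - 8x_2 = 118.
Solving simultaneously gives x_1 = 327/11, x_2 = -815/22.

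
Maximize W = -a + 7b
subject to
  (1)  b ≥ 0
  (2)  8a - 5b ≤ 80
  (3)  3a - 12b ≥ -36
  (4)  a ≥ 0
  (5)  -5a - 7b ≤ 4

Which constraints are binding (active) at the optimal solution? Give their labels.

(2) and (3)

Extreme points and W = -a + 7b:
  (10, 0) → W = -10
  (0, 0) → W = 0
  (380/27, 176/27) → W = 284/9
  (0, 3) → W = 21

The maximum is at (380/27, 176/27). Substituting into each constraint, equality holds for (2) and (3); the remaining constraints have slack.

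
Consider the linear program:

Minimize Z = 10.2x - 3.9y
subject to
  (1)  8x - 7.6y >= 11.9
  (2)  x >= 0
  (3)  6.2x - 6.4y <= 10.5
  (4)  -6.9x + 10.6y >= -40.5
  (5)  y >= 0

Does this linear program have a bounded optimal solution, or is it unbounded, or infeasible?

bounded optimum

Vertices and Z = 10.2x - 3.9y:
  (1.4875, 0) → Z = 15.1725
  (105/62, 0) → Z = 1071/62
The feasible region has finitely many vertices and no improving ray; the minimum is 15.1725 at (1.4875, 0).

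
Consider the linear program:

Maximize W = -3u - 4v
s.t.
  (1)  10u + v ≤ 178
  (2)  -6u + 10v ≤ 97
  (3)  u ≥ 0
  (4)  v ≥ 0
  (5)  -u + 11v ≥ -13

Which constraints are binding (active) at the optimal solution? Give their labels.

(3) and (4)

Vertices and W = -3u - 4v:
  (1683/106, 1019/53) → W = -13201/106
  (657/37, 16/37) → W = -55
  (0, 97/10) → W = -194/5
  (0, 0) → W = 0
  (13, 0) → W = -39

The maximum is at (0, 0). Substituting into each constraint, equality holds for (3) and (4); the remaining constraints have slack.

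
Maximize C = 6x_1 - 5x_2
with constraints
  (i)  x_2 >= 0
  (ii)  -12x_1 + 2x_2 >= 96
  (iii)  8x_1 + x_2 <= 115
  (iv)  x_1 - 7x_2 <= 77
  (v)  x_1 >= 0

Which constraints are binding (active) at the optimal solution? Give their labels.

Vertices and C = 6x_1 - 5x_2:
  (67/14, 537/7) → C = -2484/7
  (0, 48) → C = -240
  (0, 115) → C = -575

The maximum is at (0, 48). Substituting into each constraint, equality holds for (ii) and (v); the remaining constraints have slack.

(ii) and (v)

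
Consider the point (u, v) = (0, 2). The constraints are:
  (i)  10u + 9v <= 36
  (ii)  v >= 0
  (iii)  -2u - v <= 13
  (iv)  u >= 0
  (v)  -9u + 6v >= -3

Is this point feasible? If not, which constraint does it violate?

feasible

(i): 18 ≤ 36 ✓
(ii): 2 ≥ 0 ✓
(iii): -2 ≤ 13 ✓
(iv): 0 ≥ 0 ✓
(v): 12 ≥ -3 ✓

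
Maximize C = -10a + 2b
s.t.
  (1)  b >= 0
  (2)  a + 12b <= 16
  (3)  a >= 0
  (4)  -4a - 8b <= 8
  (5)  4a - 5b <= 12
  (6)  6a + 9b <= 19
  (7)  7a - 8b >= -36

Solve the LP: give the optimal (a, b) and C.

a = 0, b = 4/3, maximum C = 8/3

At the optimal vertex, a + 12b = 16 and a = 0.
Solving simultaneously gives a = 0, b = 4/3.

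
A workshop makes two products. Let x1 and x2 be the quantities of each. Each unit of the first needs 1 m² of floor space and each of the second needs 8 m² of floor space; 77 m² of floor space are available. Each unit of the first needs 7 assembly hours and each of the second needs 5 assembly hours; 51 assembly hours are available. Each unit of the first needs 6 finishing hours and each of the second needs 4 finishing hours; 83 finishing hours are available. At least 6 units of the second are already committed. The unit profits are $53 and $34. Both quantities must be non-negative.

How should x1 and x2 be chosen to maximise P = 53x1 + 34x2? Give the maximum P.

Extreme points and P = 53x1 + 34x2:
  (0, 77/8) → P = 1309/4
  (0, 6) → P = 204
  (23/51, 488/51) → P = 5937/17
  (3, 6) → P = 363

x1 = 3, x2 = 6, maximum P = 363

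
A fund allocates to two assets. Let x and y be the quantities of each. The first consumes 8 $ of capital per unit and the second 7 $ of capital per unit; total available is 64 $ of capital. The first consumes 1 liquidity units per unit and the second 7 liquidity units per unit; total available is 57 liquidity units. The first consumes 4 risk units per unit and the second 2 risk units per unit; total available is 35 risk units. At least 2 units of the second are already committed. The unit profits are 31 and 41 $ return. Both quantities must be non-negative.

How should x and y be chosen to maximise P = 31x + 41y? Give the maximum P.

x = 1, y = 8, maximum P = 359

Corner points and P = 31x + 41y:
  (0, 57/7) → P = 2337/7
  (0, 2) → P = 82
  (1, 8) → P = 359
  (25/4, 2) → P = 1103/4

At the optimal vertex, 8x + 7y = 64 and x + 7y = 57.
Solving simultaneously gives x = 1, y = 8.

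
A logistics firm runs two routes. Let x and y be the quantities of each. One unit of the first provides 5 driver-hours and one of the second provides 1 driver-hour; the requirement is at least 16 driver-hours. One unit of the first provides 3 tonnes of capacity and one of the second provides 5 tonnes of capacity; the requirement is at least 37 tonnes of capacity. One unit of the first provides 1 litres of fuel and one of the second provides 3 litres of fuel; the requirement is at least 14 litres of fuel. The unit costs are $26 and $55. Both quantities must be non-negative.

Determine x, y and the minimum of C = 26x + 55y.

The feasible region is unbounded (it extends along (0, 1), (1, 0)), but C strictly increases along every unbounded feasible direction, so there is no improving ray and the minimum is attained at a vertex.

The optimum lies where 3x + 5y = 37 and x + 3y = 14.
Solving simultaneously gives x = 41/4, y = 5/4.

x = 41/4, y = 5/4, minimum C = 1341/4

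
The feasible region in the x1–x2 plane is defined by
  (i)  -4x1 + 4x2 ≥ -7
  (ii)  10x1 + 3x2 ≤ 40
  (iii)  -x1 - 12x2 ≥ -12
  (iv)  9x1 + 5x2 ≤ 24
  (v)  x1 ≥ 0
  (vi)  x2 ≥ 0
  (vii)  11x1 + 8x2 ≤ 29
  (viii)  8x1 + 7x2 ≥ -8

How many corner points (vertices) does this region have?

Of the 28 pairwise boundary intersections, those satisfying every inequality are:
  (7/4, 0)
  (43/19, 39/76)
  (0, 1)
  (63/31, 103/124)
  (0, 0)

5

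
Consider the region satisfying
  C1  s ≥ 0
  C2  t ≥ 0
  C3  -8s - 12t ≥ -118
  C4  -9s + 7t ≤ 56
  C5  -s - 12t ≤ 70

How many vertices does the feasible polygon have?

Intersecting each pair of boundary lines and keeping only the points that satisfy every inequality leaves:
  (0, 0)
  (0, 8)
  (59/4, 0)
  (77/82, 755/82)

4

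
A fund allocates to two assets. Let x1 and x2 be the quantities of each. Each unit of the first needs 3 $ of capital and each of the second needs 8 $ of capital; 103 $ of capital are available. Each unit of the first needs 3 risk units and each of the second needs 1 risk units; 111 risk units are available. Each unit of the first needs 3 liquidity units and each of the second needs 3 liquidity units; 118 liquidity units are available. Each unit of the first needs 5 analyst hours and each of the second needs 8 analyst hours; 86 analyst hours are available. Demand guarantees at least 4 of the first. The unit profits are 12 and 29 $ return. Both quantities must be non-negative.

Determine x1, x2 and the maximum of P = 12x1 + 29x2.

x1 = 4, x2 = 33/4, maximum P = 1149/4

The optimum lies where 5x1 + 8x2 = 86 and x1 = 4.
Solving simultaneously gives x1 = 4, x2 = 33/4.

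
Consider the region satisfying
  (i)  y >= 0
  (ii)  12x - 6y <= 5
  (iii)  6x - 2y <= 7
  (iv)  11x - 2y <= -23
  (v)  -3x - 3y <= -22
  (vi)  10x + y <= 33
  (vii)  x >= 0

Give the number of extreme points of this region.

Of the 21 pairwise boundary intersections, those satisfying every inequality are:
  (43/31, 593/31)
  (0, 23/2)
  (0, 33)

3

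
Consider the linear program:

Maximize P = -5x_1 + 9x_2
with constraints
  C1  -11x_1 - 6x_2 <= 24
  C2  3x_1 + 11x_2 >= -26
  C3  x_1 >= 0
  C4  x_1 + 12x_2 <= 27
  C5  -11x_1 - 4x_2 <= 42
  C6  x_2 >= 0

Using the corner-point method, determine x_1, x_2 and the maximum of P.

x_1 = 0, x_2 = 9/4, maximum P = 81/4

Vertices and P = -5x_1 + 9x_2:
  (0, 9/4) → P = 81/4
  (0, 0) → P = 0
  (27, 0) → P = -135

The binding constraints are x_1 = 0 and x_1 + 12x_2 = 27.
Solving simultaneously gives x_1 = 0, x_2 = 9/4.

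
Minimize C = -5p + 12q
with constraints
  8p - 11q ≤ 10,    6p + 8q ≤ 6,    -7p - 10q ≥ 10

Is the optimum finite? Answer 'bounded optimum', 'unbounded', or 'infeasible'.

unbounded

From the feasible point (-10/157, -150/157), moving in the direction (-11, -8) keeps every constraint satisfied while C decreases without bound.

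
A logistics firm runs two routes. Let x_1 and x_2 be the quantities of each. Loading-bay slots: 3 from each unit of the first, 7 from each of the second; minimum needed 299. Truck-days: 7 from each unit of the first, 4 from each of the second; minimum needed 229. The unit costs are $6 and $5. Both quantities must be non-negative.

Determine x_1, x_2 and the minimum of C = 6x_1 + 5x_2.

Corner points and C = 6x_1 + 5x_2:
  (0, 229/4) → C = 1145/4
  (299/3, 0) → C = 598
  (11, 38) → C = 256
The feasible region is unbounded (it extends along (0, 1), (1, 0)), but C strictly increases along every unbounded feasible direction, so there is no improving ray and the minimum is attained at a vertex.

The optimum lies where 3x_1 + 7x_2 = 299 and 7x_1 + 4x_2 = 229.
Solving simultaneously gives x_1 = 11, x_2 = 38.

x_1 = 11, x_2 = 38, minimum C = 256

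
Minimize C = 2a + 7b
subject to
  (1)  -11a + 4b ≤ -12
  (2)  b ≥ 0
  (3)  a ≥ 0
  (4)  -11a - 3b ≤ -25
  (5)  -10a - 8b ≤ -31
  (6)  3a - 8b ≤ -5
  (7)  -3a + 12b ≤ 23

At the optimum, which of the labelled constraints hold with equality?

(5) and (6)

Feasible corners and C = 2a + 7b:
  (136/77, 13/7) → C = 1273/77
  (59/30, 289/120) → C = 499/24
  (107/58, 91/58) → C = 851/58
  (2, 11/8) → C = 109/8
  (31/3, 9/2) → C = 313/6

The minimum is at (2, 11/8). Substituting into each constraint, equality holds for (5) and (6); the remaining constraints have slack.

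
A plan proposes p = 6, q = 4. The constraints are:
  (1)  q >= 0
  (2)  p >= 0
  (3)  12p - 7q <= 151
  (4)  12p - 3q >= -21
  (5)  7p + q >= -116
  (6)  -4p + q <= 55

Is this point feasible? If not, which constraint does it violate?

(1): 4 ≥ 0 ✓
(2): 6 ≥ 0 ✓
(3): 44 ≤ 151 ✓
(4): 60 ≥ -21 ✓
(5): 46 ≥ -116 ✓
(6): -20 ≤ 55 ✓

feasible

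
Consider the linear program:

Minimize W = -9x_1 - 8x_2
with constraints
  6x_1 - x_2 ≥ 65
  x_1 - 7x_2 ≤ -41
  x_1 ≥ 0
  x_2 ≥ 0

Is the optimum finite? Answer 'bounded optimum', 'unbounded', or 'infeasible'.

unbounded

From the feasible point (496/41, 311/41), moving in the direction (7, 1) keeps every constraint satisfied while W decreases without bound.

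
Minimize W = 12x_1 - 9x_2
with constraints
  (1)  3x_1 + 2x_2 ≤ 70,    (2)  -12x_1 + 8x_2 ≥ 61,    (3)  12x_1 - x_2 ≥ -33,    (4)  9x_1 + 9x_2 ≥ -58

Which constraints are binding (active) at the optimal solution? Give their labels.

Vertices and W = 12x_1 - 9x_2:
  (73/8, 341/16) → W = -1317/16
  (4/27, 313/9) → W = -2801/9
  (-29/12, 4) → W = -65

The minimum is at (4/27, 313/9). Substituting into each constraint, equality holds for (1) and (3); the remaining constraints have slack.

(1) and (3)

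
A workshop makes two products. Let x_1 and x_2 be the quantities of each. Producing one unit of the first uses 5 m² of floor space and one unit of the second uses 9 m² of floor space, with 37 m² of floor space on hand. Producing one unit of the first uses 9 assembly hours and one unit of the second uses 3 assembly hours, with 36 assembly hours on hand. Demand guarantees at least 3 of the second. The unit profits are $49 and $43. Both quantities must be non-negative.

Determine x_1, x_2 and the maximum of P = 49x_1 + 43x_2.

Extreme points and P = 49x_1 + 43x_2:
  (0, 37/9) → P = 1591/9
  (0, 3) → P = 129
  (2, 3) → P = 227

At the optimal vertex, 5x_1 + 9x_2 = 37 and x_2 = 3.
Solving simultaneously gives x_1 = 2, x_2 = 3.

x_1 = 2, x_2 = 3, maximum P = 227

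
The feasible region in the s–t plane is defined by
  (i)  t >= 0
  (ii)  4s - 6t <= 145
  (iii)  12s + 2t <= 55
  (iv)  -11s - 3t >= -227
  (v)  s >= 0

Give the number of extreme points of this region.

3

Pairwise boundary intersections that survive every other constraint:
  (55/12, 0)
  (0, 0)
  (0, 55/2)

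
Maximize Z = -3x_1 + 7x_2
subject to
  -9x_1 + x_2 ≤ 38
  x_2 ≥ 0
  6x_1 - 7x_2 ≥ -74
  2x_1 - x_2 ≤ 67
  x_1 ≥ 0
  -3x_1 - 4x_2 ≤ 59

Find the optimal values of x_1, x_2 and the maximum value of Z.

x_1 = 543/8, x_2 = 275/4, maximum Z = 2221/8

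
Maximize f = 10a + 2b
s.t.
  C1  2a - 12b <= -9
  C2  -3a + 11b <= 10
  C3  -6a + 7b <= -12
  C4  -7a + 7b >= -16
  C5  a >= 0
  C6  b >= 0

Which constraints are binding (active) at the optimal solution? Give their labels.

Vertices and f = 10a + 2b:
  (207/58, 39/29) → f = 1113/29
  (51/14, 19/14) → f = 274/7
  (4, 12/7) → f = 304/7

The maximum is at (4, 12/7). Substituting into each constraint, equality holds for C3 and C4; the remaining constraints have slack.

C3 and C4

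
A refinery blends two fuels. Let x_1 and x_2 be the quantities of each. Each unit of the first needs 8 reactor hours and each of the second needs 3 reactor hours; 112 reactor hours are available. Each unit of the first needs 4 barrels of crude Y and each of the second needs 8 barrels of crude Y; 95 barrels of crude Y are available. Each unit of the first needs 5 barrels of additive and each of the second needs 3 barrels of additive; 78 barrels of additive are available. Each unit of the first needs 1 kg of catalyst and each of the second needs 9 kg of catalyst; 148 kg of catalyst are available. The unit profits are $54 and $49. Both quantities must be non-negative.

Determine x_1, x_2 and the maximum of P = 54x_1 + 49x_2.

Feasible corners and P = 54x_1 + 49x_2:
  (0, 0) → P = 0
  (0, 95/8) → P = 4655/8
  (14, 0) → P = 756
  (47/4, 6) → P = 1857/2

x_1 = 47/4, x_2 = 6, maximum P = 1857/2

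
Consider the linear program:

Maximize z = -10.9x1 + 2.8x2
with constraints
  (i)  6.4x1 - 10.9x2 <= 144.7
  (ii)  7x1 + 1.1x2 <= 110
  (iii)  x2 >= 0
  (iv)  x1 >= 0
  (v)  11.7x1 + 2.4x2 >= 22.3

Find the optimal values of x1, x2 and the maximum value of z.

At the optimal vertex, 7x1 + 1.1x2 = 110 and x1 = 0.
Solving simultaneously gives x1 = 0, x2 = 100.

x1 = 0, x2 = 100, maximum z = 280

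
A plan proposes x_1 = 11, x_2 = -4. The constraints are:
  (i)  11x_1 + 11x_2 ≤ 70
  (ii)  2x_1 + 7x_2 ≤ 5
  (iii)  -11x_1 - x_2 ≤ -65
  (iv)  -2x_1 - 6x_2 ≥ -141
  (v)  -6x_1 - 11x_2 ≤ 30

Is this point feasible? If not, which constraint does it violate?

not feasible — violates (i)

Constraint (i): 11x_1 + 11x_2 = 77, which is not ≤ 70. All other constraints are satisfied.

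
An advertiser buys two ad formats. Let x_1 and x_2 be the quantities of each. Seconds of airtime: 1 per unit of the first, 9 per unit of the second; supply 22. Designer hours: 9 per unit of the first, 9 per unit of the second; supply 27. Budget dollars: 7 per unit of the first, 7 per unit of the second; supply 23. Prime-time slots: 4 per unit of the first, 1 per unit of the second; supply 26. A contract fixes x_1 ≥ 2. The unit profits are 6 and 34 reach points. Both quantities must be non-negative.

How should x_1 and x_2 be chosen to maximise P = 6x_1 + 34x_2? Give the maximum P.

Feasible corners and P = 6x_1 + 34x_2:
  (3, 0) → P = 18
  (2, 0) → P = 12
  (2, 1) → P = 46

The binding constraints are 9x_1 + 9x_2 = 27 and x_1 = 2.
Solving simultaneously gives x_1 = 2, x_2 = 1.

x_1 = 2, x_2 = 1, maximum P = 46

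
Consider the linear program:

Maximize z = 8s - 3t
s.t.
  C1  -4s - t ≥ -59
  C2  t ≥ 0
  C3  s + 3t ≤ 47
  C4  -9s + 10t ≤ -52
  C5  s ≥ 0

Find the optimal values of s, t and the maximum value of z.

Extreme points and z = 8s - 3t:
  (59/4, 0) → z = 118
  (642/49, 323/49) → z = 4167/49
  (52/9, 0) → z = 416/9

s = 59/4, t = 0, maximum z = 118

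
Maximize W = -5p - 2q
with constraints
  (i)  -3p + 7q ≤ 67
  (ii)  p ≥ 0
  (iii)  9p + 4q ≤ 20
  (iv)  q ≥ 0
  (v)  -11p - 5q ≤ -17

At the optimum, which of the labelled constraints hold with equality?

(ii) and (v)

Corner points and W = -5p - 2q:
  (0, 5) → W = -10
  (0, 17/5) → W = -34/5
  (20/9, 0) → W = -100/9
  (17/11, 0) → W = -85/11

The maximum is at (0, 17/5). Substituting into each constraint, equality holds for (ii) and (v); the remaining constraints have slack.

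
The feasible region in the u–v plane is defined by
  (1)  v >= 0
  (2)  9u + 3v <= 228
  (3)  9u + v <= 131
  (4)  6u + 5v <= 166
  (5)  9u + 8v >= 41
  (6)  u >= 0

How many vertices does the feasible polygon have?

The feasible vertices (each the meet of two boundaries and inside every other half-plane) are:
  (131/9, 0)
  (41/9, 0)
  (163/13, 236/13)
  (0, 166/5)
  (0, 41/8)

5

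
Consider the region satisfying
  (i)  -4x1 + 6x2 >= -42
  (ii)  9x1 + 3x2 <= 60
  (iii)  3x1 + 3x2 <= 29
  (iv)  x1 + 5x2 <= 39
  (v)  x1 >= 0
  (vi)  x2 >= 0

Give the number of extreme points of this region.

Pairwise boundary intersections that survive every other constraint:
  (31/6, 9/2)
  (20/3, 0)
  (7/3, 22/3)
  (0, 39/5)
  (0, 0)

5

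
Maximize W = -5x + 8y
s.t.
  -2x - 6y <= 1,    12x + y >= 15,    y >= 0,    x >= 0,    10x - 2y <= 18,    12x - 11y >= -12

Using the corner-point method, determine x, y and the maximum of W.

x = 111/43, y = 168/43, maximum W = 789/43

Vertices and W = -5x + 8y:
  (5/4, 0) → W = -25/4
  (17/16, 9/4) → W = 203/16
  (9/5, 0) → W = -9
  (111/43, 168/43) → W = 789/43

The optimum lies where 10x - 2y = 18 and 12x - 11y = -12.
Solving simultaneously gives x = 111/43, y = 168/43.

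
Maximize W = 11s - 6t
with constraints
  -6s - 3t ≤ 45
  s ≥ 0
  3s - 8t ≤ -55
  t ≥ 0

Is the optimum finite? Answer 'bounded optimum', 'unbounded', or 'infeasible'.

From the feasible point (0, 55/8), moving in the direction (8, 3) keeps every constraint satisfied while W increases without bound.

unbounded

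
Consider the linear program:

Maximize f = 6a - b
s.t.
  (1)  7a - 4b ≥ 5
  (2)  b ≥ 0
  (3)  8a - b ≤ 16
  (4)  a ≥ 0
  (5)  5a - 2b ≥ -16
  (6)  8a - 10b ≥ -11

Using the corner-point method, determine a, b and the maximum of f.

a = 2, b = 0, maximum f = 12

Feasible corners and f = 6a - b:
  (5/7, 0) → f = 30/7
  (59/25, 72/25) → f = 282/25
  (2, 0) → f = 12

At the optimal vertex, b = 0 and 8a - b = 16.
Solving simultaneously gives a = 2, b = 0.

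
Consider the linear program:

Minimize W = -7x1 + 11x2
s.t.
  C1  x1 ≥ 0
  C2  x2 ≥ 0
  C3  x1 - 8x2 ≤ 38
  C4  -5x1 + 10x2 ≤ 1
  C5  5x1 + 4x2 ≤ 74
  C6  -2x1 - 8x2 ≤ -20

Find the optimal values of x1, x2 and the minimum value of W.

x1 = 74/5, x2 = 0, minimum W = -518/5

Vertices and W = -7x1 + 11x2:
  (74/5, 0) → W = -518/5
  (10, 0) → W = -70
  (368/35, 75/14) → W = -1027/70
  (16/5, 17/10) → W = -37/10

The optimum lies where x2 = 0 and 5x1 + 4x2 = 74.
Solving simultaneously gives x1 = 74/5, x2 = 0.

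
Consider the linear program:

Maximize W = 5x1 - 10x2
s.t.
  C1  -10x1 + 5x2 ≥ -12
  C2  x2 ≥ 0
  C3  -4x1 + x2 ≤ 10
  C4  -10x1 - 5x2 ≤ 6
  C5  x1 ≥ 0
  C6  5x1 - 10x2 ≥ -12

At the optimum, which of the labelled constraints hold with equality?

Feasible corners and W = 5x1 - 10x2:
  (6/5, 0) → W = 6
  (12/5, 12/5) → W = -12
  (0, 0) → W = 0
  (0, 6/5) → W = -12

The maximum is at (6/5, 0). Substituting into each constraint, equality holds for C1 and C2; the remaining constraints have slack.

C1 and C2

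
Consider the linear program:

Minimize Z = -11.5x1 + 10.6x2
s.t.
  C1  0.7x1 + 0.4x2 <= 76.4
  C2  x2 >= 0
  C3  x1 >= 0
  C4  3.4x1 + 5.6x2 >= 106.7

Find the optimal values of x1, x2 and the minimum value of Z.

Corner points and Z = -11.5x1 + 10.6x2:
  (764/7, 0) → Z = -8786/7
  (0, 191) → Z = 10123/5
  (1067/34, 0) → Z = -24541/68
  (0, 1067/56) → Z = 56551/280

x1 = 764/7, x2 = 0, minimum Z = -8786/7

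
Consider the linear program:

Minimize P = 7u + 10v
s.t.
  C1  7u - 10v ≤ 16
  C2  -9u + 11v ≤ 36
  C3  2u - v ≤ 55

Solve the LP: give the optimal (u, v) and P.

Corner points and P = 7u + 10v:
  (-536/13, -396/13) → P = -7712/13
  (534/13, 353/13) → P = 7268/13
  (641/13, 567/13) → P = 10157/13

u = -536/13, v = -396/13, minimum P = -7712/13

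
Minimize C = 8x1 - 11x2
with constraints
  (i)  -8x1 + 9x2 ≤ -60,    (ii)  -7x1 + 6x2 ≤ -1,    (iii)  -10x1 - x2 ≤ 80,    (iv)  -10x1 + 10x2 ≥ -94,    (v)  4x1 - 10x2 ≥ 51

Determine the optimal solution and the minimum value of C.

x1 = 141/44, x2 = -42/11, minimum C = 744/11

Corner points and C = 8x1 - 11x2:
  (-330/49, -620/49) → C = 4180/49
  (141/44, -42/11) → C = 744/11
  (-353/55, -174/11) → C = 6746/55
  (43/6, -67/30) → C = 819/10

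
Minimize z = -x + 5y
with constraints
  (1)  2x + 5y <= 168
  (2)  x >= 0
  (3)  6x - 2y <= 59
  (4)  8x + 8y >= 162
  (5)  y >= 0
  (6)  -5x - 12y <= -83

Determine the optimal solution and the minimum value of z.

x = 199/16, y = 125/16, minimum z = 213/8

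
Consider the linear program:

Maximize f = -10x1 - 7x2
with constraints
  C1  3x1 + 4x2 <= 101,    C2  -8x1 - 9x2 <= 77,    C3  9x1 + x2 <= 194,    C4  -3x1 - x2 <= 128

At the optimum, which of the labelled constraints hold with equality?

Corner points and f = -10x1 - 7x2:
  (225/11, 109/11) → f = -3013/11
  (-613/9, 229/3) → f = 1321/9
  (1823/73, -2245/73) → f = -2515/73
  (-1075/19, 793/19) → f = 5199/19

The maximum is at (-1075/19, 793/19). Substituting into each constraint, equality holds for C2 and C4; the remaining constraints have slack.

C2 and C4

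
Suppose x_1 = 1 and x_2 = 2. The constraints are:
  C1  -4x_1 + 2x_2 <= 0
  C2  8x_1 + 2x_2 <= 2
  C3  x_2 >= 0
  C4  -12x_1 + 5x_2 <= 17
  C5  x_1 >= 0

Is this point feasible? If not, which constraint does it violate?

not feasible — violates C2

Constraint C2: 8x_1 + 2x_2 = 12, which is not ≤ 2. All other constraints are satisfied.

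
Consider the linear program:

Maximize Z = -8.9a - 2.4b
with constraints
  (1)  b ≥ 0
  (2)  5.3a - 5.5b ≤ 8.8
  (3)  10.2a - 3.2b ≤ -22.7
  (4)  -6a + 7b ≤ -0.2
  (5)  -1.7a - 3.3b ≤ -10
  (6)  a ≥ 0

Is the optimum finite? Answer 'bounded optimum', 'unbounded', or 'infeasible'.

The boundaries 5.3a - 5.5b = 8.8 and -6a + 7b = -0.2 meet at (605/41, 2587/205), but that point violates 10.2a - 3.2b ≤ -22.7. Every candidate vertex is excluded by some other constraint, so the feasible region is empty.

infeasible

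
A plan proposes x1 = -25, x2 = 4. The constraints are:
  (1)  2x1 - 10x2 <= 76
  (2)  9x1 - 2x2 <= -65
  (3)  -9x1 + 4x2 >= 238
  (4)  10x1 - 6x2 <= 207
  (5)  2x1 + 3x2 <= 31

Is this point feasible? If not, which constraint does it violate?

(1): -90 ≤ 76 ✓
(2): -233 ≤ -65 ✓
(3): 241 ≥ 238 ✓
(4): -274 ≤ 207 ✓
(5): -38 ≤ 31 ✓

feasible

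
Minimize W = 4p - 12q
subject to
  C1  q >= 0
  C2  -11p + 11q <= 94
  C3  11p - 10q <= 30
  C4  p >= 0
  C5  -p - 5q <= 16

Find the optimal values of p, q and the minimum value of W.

p = 1270/11, q = 124, minimum W = -11288/11

Vertices and W = 4p - 12q:
  (30/11, 0) → W = 120/11
  (0, 0) → W = 0
  (1270/11, 124) → W = -11288/11
  (0, 94/11) → W = -1128/11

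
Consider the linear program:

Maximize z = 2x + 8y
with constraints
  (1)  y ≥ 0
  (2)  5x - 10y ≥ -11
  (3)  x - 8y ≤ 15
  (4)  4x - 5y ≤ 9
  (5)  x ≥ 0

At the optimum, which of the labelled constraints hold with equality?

Extreme points and z = 2x + 8y:
  (9/4, 0) → z = 9/2
  (0, 0) → z = 0
  (29/3, 89/15) → z = 334/5
  (0, 11/10) → z = 44/5

The maximum is at (29/3, 89/15). Substituting into each constraint, equality holds for (2) and (4); the remaining constraints have slack.

(2) and (4)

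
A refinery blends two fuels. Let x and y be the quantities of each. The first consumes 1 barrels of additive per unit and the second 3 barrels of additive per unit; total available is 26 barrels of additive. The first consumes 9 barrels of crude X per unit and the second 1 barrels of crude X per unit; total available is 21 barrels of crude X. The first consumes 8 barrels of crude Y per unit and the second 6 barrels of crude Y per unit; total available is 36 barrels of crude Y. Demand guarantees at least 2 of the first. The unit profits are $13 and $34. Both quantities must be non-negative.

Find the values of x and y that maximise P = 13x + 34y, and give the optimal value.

The binding constraints are 9x + y = 21 and x = 2.
Solving simultaneously gives x = 2, y = 3.

x = 2, y = 3, maximum P = 128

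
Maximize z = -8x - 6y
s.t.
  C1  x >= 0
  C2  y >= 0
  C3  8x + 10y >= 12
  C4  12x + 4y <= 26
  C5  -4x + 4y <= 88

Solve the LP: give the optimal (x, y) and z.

x = 0, y = 6/5, maximum z = -36/5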